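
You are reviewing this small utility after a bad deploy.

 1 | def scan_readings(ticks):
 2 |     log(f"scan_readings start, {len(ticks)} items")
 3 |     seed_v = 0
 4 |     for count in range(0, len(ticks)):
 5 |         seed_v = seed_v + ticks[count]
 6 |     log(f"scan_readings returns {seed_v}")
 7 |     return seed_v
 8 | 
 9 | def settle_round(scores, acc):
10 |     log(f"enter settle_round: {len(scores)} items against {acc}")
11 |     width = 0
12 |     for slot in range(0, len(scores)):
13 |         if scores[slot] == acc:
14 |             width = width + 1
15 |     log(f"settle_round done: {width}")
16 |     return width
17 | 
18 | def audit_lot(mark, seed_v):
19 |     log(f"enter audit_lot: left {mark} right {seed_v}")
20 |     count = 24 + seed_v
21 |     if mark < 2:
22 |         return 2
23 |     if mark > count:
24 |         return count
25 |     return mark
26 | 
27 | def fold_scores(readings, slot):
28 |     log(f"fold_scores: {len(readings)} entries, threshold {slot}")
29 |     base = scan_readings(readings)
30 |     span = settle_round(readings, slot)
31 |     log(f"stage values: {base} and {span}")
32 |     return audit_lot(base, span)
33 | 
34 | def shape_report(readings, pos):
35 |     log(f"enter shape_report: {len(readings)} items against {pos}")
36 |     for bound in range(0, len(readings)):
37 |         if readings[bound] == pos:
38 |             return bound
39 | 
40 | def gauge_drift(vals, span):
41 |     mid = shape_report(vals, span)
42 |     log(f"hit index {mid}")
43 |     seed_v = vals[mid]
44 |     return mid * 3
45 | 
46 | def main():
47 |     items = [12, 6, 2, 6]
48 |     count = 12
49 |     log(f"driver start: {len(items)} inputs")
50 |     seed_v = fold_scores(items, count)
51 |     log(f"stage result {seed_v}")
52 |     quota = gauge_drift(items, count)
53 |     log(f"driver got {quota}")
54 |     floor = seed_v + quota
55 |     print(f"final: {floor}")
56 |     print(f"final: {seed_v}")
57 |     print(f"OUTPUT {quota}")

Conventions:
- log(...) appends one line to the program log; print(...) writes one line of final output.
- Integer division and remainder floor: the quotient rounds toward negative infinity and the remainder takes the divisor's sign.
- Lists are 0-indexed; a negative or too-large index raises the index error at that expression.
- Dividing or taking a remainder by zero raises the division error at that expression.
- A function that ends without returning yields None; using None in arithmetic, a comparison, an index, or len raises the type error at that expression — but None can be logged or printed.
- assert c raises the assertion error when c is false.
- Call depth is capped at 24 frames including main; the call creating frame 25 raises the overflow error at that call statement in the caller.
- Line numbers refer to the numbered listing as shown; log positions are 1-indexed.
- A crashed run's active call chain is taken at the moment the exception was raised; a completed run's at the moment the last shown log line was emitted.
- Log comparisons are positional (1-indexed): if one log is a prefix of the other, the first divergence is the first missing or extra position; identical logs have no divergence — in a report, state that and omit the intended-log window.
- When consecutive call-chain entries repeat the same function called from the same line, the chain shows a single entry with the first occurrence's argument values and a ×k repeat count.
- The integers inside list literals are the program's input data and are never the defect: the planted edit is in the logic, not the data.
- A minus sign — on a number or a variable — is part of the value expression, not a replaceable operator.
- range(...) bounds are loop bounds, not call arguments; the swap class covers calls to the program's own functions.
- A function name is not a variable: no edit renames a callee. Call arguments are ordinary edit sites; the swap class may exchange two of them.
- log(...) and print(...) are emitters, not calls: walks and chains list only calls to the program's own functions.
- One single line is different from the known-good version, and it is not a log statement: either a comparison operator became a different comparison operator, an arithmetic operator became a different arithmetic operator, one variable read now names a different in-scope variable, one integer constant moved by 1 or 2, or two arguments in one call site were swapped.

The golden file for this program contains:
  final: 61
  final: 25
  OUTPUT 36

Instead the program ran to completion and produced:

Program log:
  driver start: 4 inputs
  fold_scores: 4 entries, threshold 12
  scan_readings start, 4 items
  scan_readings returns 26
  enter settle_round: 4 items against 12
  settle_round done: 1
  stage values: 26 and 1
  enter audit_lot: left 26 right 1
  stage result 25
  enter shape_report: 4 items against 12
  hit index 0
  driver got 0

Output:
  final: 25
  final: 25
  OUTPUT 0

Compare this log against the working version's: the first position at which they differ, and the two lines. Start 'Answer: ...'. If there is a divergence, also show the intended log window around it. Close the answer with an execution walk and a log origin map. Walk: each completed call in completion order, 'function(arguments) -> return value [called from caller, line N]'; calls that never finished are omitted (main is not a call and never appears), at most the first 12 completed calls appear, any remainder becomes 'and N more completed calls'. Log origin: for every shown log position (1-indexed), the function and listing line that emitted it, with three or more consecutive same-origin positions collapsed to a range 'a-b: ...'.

Answer: position 12 — the shown line 'driver got 0' should read 'driver got 36'.
Intended log window:
  10: enter shape_report: 4 items against 12
  11: hit index 0
  12: driver got 36
Execution walk:
  scan_readings([12, 6, 2, 6]) -> 26  [called from fold_scores, line 29]
  settle_round([12, 6, 2, 6], 12) -> 1  [called from fold_scores, line 30]
  audit_lot(26, 1) -> 25  [called from fold_scores, line 32]
  fold_scores([12, 6, 2, 6], 12) -> 25  [called from main, line 50]
  shape_report([12, 6, 2, 6], 12) -> 0  [called from gauge_drift, line 41]
  gauge_drift([12, 6, 2, 6], 12) -> 0  [called from main, line 52]
Log origins:
  1: emitted by main (line 49)
  2: emitted by fold_scores (line 28)
  3: emitted by scan_readings (line 2)
  4: emitted by scan_readings (line 6)
  5: emitted by settle_round (line 10)
  6: emitted by settle_round (line 15)
  7: emitted by fold_scores (line 31)
  8: emitted by audit_lot (line 19)
  9: emitted by main (line 51)
  10: emitted by shape_report (line 35)
  11: emitted by gauge_drift (line 42)
  12: emitted by main (line 53)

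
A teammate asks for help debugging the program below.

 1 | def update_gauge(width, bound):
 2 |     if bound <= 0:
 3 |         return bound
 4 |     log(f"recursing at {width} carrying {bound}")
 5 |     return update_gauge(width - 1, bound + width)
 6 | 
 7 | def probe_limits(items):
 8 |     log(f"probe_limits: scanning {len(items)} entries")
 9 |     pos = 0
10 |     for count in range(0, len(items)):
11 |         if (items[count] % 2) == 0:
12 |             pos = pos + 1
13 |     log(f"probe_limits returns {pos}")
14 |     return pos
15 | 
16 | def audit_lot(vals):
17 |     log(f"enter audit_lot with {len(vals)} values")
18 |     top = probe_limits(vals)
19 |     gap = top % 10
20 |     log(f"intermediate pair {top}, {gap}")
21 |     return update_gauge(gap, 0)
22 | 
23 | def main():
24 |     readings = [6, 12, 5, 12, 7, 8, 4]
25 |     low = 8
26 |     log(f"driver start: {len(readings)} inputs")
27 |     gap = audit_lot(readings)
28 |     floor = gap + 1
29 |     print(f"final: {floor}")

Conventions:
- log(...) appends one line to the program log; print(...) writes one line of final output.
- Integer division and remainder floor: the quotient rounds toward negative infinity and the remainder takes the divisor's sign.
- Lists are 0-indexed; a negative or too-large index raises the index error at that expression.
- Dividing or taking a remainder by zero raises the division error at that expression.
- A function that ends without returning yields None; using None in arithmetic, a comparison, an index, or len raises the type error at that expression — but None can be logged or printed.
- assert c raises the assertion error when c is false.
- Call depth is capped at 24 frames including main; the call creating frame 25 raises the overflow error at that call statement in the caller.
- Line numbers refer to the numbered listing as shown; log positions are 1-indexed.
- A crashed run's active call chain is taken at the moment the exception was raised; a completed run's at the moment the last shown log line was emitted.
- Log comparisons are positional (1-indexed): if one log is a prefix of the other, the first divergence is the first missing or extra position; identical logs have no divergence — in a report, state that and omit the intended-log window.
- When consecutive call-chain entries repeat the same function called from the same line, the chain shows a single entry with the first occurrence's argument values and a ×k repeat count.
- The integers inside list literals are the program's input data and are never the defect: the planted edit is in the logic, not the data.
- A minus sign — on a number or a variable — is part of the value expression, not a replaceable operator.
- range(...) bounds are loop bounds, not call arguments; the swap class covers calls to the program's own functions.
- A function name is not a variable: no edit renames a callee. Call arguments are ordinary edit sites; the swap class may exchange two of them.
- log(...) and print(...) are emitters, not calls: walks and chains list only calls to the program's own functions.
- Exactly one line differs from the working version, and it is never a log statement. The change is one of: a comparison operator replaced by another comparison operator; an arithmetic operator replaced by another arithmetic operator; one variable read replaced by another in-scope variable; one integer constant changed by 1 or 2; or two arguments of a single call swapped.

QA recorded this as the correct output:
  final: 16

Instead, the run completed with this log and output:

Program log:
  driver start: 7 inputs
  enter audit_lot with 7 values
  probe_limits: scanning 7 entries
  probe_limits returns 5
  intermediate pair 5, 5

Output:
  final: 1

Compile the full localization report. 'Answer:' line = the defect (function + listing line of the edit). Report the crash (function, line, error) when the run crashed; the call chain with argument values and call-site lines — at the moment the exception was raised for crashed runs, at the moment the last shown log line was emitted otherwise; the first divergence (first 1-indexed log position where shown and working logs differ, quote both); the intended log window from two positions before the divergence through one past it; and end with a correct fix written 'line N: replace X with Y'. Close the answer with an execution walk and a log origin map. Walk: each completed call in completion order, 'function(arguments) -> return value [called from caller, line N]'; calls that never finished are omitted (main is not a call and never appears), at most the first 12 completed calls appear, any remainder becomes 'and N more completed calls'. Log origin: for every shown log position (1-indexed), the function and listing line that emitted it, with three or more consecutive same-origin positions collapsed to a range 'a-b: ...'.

Answer: the defect is in update_gauge at line 2.
Core observation: The shown log is a 5-line prefix of the intended one, whose next entry is 'recursing at 5 carrying 0'.
Call chain: main -> audit_lot([6, 12, 5, 12, 7, 8, 4]) (called at line 27).
First divergence: position 6 (shown log ended at 5 lines; the working version continues: 'recursing at 5 carrying 0').
Intended log window:
  4: probe_limits returns 5
  5: intermediate pair 5, 5
  6: recursing at 5 carrying 0
  7: recursing at 4 carrying 5
Execution walk:
  probe_limits([6, 12, 5, 12, 7, 8, 4]) -> 5  [called from audit_lot, line 18]
  update_gauge(5, 0) -> 0  [called from audit_lot, line 21]
  audit_lot([6, 12, 5, 12, 7, 8, 4]) -> 0  [called from main, line 27]
Log line origins:
  1: logged in main at line 26
  2: logged in audit_lot at line 17
  3: logged in probe_limits at line 8
  4: logged in probe_limits at line 13
  5: logged in audit_lot at line 20
A correct fix: line 2: replace `bound` with `width`.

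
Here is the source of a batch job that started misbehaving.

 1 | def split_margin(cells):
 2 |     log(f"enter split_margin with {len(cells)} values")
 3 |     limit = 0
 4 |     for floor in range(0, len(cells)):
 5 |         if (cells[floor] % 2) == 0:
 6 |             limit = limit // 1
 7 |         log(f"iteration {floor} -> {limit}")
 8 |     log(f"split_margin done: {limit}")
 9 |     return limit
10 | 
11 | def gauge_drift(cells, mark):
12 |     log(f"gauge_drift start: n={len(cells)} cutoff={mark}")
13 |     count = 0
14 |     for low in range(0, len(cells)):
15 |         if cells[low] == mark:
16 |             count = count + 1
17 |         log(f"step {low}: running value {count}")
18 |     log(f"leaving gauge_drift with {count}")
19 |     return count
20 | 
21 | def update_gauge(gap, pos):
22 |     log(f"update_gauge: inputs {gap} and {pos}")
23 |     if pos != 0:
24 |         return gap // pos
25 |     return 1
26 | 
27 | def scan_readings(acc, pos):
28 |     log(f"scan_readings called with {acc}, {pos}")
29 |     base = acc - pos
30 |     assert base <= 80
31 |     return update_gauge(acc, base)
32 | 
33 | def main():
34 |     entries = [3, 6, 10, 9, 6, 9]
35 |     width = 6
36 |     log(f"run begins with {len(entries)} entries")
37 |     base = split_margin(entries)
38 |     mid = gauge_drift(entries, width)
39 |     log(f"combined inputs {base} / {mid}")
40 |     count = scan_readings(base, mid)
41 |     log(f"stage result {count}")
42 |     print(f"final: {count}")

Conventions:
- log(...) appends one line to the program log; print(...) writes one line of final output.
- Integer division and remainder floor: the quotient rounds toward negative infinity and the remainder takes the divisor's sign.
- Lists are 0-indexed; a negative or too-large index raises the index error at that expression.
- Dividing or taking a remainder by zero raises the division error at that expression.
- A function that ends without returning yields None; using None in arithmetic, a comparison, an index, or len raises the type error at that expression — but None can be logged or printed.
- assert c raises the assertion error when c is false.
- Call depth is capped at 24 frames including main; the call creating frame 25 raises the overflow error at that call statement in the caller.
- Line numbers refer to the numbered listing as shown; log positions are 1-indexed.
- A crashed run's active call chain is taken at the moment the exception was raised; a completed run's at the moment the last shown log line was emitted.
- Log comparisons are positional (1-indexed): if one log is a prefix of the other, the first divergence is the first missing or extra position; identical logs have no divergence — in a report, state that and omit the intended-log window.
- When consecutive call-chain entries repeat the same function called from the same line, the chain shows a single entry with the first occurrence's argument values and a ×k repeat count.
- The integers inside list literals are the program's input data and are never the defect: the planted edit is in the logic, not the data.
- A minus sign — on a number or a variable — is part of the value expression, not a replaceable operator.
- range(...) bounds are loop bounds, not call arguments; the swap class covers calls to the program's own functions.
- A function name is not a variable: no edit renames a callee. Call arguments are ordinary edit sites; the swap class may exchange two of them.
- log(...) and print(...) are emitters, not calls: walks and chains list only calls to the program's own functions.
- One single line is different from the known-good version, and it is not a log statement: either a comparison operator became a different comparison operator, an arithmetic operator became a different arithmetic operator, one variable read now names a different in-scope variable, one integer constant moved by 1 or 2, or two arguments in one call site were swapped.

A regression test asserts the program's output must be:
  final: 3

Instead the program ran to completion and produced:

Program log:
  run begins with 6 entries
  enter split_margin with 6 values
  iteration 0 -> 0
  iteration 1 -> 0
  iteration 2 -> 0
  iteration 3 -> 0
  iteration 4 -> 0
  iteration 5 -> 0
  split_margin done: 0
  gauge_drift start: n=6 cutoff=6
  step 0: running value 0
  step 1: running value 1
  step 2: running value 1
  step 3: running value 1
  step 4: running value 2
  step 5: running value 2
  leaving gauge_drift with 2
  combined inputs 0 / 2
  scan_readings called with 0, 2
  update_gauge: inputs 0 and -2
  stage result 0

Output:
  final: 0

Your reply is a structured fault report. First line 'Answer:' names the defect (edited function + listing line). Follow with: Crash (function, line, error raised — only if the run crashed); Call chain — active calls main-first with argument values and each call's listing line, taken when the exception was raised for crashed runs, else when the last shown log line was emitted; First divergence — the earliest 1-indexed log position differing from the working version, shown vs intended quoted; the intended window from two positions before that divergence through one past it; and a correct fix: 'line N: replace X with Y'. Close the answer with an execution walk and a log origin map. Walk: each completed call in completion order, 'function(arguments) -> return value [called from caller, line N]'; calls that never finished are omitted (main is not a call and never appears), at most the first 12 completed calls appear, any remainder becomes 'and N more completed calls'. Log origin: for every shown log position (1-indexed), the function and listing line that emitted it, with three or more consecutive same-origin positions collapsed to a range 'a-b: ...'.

Answer: the defect is in split_margin at line 6.
Core observation: Position 4 is the first bad log line: 'iteration 1 -> 0' should read 'iteration 1 -> 1'.
Call chain: main.
First divergence: position 4 — the shown line 'iteration 1 -> 0' should read 'iteration 1 -> 1'.
Intended log window:
  2: enter split_margin with 6 values
  3: iteration 0 -> 0
  4: iteration 1 -> 1
  5: iteration 2 -> 2
Execution walk:
  split_margin([3, 6, 10, 9, 6, 9]) -> 0  [called from main, line 37]
  gauge_drift([3, 6, 10, 9, 6, 9], 6) -> 2  [called from main, line 38]
  update_gauge(0, -2) -> 0  [called from scan_readings, line 31]
  scan_readings(0, 2) -> 0  [called from main, line 40]
Log line origins:
  1 — main, line 36
  2 — split_margin, line 2
  3-8 — split_margin, line 7
  9 — split_margin, line 8
  10 — gauge_drift, line 12
  11-16 — gauge_drift, line 17
  17 — gauge_drift, line 18
  18 — main, line 39
  19 — scan_readings, line 28
  20 — update_gauge, line 22
  21 — main, line 41
A correct fix: line 6: replace `//` with `+`.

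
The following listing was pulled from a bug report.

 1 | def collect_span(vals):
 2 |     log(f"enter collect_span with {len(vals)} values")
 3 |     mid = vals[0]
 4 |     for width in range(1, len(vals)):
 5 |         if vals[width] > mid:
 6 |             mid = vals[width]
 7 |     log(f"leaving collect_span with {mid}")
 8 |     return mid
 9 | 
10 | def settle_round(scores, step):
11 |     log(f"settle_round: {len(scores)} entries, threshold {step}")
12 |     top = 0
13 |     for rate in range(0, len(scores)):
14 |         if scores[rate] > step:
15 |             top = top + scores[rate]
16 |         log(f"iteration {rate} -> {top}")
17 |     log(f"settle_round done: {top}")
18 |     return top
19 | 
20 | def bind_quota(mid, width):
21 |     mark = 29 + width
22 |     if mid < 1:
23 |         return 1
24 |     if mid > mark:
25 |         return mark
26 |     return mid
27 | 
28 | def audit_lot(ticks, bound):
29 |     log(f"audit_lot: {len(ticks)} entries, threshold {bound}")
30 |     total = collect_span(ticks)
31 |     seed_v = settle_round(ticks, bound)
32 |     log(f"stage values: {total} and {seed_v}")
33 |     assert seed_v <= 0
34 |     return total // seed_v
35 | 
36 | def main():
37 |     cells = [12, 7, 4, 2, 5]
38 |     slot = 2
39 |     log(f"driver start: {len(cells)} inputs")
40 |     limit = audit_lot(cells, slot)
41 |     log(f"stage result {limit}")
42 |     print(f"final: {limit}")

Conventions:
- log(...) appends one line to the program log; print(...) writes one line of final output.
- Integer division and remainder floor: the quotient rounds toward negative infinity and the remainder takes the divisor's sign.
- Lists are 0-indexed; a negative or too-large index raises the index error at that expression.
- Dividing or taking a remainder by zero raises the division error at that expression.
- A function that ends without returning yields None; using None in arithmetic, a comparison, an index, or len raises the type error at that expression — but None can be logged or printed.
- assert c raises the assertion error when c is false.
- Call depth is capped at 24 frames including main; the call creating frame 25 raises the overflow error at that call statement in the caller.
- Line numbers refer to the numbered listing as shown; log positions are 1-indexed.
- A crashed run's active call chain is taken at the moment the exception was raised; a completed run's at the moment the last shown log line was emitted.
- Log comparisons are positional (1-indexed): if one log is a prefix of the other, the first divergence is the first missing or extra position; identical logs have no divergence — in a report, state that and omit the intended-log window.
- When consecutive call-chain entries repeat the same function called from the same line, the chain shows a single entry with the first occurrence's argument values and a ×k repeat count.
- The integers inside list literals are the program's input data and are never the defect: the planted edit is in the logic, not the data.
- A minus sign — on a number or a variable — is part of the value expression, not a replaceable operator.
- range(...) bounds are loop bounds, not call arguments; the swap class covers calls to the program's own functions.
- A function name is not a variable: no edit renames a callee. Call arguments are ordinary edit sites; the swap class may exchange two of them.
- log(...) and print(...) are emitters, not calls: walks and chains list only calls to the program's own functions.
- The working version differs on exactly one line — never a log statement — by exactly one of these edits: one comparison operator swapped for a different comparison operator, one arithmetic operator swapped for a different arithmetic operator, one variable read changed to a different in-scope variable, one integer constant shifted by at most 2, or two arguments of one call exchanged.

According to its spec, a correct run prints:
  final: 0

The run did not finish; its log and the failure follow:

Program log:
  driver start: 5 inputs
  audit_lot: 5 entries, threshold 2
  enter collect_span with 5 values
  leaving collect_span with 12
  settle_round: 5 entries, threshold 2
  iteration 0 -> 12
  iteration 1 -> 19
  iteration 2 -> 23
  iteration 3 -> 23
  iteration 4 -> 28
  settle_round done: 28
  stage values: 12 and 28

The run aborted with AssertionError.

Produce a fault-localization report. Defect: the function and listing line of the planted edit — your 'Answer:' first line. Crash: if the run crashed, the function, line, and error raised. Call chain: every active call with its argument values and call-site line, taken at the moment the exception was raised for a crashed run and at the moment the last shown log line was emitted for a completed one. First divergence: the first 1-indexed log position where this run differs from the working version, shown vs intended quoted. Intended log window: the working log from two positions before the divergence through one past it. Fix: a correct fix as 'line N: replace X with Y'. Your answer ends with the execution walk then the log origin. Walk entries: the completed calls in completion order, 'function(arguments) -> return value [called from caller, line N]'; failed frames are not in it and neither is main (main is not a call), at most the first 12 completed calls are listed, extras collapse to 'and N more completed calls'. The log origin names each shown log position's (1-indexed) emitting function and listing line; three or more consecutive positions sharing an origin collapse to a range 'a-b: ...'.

Answer: the defect is in audit_lot at line 33.
The tell: After 12 matching log lines the faulty run goes silent, while the working version continues with 'stage result 0'.
Crash: audit_lot, line 33, AssertionError.
Call chain: main -> audit_lot([12, 7, 4, 2, 5], 2) (called at line 40).
First divergence: position 13 — after 12 matching lines the faulty run goes silent; intended next line 'stage result 0'.
Intended log window:
  11: settle_round done: 28
  12: stage values: 12 and 28
  13: stage result 0
Execution walk:
  collect_span([12, 7, 4, 2, 5]) -> 12  [called from audit_lot, line 30]
  settle_round([12, 7, 4, 2, 5], 2) -> 28  [called from audit_lot, line 31]
Log origin:
  1: emitted by main (line 39)
  2: emitted by audit_lot (line 29)
  3: emitted by collect_span (line 2)
  4: emitted by collect_span (line 7)
  5: emitted by settle_round (line 11)
  6-10: emitted by settle_round (line 16)
  11: emitted by settle_round (line 17)
  12: emitted by audit_lot (line 32)
A correct fix: line 33: replace `<=` with `>`.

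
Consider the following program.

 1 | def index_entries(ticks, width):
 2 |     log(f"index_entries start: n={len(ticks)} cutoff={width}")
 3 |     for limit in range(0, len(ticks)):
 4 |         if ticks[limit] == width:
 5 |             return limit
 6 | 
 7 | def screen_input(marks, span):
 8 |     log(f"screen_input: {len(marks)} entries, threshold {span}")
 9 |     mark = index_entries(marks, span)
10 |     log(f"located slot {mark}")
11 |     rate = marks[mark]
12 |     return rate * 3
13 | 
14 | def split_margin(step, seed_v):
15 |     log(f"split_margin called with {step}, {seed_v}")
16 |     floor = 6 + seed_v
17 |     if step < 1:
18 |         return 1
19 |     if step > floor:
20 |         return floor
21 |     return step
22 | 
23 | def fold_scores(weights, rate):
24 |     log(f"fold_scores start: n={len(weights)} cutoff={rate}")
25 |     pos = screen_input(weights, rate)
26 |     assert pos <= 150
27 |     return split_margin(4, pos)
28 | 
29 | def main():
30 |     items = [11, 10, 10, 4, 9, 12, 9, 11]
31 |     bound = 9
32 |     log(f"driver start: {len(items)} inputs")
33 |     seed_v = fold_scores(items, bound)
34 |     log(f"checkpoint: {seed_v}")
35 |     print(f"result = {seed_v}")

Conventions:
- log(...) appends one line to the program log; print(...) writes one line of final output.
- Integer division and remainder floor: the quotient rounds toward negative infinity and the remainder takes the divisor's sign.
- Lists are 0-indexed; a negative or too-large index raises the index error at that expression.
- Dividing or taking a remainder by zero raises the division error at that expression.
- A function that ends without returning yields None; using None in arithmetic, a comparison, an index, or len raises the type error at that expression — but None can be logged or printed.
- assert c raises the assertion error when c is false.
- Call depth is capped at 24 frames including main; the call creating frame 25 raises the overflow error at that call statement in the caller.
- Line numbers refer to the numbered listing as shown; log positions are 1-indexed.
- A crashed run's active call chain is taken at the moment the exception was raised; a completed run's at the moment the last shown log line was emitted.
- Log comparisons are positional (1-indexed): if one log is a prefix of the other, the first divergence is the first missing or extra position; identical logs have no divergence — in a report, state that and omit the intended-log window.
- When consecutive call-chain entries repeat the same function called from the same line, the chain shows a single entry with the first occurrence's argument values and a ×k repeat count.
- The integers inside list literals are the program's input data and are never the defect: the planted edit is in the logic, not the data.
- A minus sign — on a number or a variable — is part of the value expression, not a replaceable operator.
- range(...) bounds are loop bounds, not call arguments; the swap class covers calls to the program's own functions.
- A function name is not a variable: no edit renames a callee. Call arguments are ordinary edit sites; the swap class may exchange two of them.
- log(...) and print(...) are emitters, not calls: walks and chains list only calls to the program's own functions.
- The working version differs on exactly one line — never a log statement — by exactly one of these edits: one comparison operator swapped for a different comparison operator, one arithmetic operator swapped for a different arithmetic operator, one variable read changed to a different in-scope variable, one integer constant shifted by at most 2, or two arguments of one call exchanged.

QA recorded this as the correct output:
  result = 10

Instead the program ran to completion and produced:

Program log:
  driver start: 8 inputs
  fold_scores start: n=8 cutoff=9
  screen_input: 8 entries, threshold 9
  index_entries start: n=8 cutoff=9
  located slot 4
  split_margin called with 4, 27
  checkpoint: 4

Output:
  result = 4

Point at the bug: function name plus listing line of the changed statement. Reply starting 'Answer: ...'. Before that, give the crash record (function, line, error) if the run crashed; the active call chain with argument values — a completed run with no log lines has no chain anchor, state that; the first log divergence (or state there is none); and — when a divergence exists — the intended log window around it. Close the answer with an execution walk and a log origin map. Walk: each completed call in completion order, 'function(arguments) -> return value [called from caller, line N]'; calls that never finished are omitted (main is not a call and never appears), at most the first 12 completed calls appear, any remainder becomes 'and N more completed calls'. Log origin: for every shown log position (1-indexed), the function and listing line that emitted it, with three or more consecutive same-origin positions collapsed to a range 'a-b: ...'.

Answer: the defect is in fold_scores at line 27.
Key fact: The earliest visible damage is log position 6 — 'split_margin called with 4, 27' rather than the intended 'split_margin called with 27, 4'.
Call chain: main.
First divergence: at position 6 the run shows 'split_margin called with 4, 27' where the working version logs 'split_margin called with 27, 4'.
Intended log window:
  4: index_entries start: n=8 cutoff=9
  5: located slot 4
  6: split_margin called with 27, 4
  7: checkpoint: 10
Execution walk:
  index_entries([11, 10, 10, 4, 9, 12, 9, 11], 9) -> 4  [called from screen_input, line 9]
  screen_input([11, 10, 10, 4, 9, 12, 9, 11], 9) -> 27  [called from fold_scores, line 25]
  split_margin(4, 27) -> 4  [called from fold_scores, line 27]
  fold_scores([11, 10, 10, 4, 9, 12, 9, 11], 9) -> 4  [called from main, line 33]
Log line origins:
  1: emitted by main (line 32)
  2: emitted by fold_scores (line 24)
  3: emitted by screen_input (line 8)
  4: emitted by index_entries (line 2)
  5: emitted by screen_input (line 10)
  6: emitted by split_margin (line 15)
  7: emitted by main (line 34)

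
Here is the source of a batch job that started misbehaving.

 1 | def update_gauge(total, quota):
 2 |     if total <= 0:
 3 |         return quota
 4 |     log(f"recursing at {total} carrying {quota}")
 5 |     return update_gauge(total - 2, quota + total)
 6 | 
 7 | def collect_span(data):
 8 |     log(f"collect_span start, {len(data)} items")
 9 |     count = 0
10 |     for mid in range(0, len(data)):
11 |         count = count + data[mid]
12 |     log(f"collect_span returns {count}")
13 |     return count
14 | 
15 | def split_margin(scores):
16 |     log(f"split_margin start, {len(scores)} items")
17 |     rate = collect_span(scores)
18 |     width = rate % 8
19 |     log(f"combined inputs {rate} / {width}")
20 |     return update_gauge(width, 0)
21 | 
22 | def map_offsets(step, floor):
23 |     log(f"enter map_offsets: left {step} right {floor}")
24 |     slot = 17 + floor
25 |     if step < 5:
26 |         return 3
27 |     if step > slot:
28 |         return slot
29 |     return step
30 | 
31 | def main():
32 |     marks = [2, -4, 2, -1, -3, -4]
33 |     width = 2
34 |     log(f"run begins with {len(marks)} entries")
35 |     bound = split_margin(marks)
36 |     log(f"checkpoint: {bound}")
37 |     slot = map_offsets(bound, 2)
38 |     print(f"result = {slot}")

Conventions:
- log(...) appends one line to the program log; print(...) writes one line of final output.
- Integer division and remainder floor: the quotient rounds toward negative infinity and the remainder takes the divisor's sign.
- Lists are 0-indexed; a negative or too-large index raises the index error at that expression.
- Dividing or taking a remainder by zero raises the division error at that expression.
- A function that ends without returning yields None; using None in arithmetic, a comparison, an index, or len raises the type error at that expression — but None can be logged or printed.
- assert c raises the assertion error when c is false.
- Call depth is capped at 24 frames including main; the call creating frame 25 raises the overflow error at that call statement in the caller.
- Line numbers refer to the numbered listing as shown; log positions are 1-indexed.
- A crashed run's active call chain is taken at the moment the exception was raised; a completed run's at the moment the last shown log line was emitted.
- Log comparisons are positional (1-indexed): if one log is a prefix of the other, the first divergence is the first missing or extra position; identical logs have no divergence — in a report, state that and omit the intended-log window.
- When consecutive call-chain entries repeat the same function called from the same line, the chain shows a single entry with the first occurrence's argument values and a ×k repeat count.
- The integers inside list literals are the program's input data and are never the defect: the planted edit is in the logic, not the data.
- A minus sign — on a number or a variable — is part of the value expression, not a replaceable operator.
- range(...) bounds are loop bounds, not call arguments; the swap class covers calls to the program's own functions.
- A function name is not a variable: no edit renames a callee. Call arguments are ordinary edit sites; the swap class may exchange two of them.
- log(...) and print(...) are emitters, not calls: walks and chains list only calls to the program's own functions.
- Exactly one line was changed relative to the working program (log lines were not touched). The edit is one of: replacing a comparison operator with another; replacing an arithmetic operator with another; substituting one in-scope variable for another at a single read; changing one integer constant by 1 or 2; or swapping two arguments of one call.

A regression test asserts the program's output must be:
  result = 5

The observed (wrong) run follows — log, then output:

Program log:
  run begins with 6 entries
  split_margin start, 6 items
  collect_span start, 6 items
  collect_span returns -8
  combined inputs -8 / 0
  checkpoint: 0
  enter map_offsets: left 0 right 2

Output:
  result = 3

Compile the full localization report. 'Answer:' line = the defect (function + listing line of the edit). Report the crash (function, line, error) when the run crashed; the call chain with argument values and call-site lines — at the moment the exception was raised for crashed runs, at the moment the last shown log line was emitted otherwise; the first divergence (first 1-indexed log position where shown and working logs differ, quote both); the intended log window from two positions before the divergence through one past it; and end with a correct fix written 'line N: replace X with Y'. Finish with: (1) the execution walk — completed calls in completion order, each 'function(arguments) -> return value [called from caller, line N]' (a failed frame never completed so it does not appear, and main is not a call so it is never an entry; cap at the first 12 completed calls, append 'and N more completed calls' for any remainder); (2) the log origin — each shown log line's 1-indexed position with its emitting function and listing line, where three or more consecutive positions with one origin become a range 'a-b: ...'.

Answer: the defect is in map_offsets at line 26.
The tell: The two runs log identically and part ways only at the printed values.
Call chain: main -> map_offsets(0, 2) (called at line 37).
First divergence: there is none — every log position agrees.
Execution walk:
  collect_span([2, -4, 2, -1, -3, -4]) -> -8  [called from split_margin, line 17]
  update_gauge(0, 0) -> 0  [called from split_margin, line 20]
  split_margin([2, -4, 2, -1, -3, -4]) -> 0  [called from main, line 35]
  map_offsets(0, 2) -> 3  [called from main, line 37]
Log line origins:
  1: logged in main at line 34
  2: logged in split_margin at line 16
  3: logged in collect_span at line 8
  4: logged in collect_span at line 12
  5: logged in split_margin at line 19
  6: logged in main at line 36
  7: logged in map_offsets at line 23
A correct fix: line 26: replace `3` with `5`.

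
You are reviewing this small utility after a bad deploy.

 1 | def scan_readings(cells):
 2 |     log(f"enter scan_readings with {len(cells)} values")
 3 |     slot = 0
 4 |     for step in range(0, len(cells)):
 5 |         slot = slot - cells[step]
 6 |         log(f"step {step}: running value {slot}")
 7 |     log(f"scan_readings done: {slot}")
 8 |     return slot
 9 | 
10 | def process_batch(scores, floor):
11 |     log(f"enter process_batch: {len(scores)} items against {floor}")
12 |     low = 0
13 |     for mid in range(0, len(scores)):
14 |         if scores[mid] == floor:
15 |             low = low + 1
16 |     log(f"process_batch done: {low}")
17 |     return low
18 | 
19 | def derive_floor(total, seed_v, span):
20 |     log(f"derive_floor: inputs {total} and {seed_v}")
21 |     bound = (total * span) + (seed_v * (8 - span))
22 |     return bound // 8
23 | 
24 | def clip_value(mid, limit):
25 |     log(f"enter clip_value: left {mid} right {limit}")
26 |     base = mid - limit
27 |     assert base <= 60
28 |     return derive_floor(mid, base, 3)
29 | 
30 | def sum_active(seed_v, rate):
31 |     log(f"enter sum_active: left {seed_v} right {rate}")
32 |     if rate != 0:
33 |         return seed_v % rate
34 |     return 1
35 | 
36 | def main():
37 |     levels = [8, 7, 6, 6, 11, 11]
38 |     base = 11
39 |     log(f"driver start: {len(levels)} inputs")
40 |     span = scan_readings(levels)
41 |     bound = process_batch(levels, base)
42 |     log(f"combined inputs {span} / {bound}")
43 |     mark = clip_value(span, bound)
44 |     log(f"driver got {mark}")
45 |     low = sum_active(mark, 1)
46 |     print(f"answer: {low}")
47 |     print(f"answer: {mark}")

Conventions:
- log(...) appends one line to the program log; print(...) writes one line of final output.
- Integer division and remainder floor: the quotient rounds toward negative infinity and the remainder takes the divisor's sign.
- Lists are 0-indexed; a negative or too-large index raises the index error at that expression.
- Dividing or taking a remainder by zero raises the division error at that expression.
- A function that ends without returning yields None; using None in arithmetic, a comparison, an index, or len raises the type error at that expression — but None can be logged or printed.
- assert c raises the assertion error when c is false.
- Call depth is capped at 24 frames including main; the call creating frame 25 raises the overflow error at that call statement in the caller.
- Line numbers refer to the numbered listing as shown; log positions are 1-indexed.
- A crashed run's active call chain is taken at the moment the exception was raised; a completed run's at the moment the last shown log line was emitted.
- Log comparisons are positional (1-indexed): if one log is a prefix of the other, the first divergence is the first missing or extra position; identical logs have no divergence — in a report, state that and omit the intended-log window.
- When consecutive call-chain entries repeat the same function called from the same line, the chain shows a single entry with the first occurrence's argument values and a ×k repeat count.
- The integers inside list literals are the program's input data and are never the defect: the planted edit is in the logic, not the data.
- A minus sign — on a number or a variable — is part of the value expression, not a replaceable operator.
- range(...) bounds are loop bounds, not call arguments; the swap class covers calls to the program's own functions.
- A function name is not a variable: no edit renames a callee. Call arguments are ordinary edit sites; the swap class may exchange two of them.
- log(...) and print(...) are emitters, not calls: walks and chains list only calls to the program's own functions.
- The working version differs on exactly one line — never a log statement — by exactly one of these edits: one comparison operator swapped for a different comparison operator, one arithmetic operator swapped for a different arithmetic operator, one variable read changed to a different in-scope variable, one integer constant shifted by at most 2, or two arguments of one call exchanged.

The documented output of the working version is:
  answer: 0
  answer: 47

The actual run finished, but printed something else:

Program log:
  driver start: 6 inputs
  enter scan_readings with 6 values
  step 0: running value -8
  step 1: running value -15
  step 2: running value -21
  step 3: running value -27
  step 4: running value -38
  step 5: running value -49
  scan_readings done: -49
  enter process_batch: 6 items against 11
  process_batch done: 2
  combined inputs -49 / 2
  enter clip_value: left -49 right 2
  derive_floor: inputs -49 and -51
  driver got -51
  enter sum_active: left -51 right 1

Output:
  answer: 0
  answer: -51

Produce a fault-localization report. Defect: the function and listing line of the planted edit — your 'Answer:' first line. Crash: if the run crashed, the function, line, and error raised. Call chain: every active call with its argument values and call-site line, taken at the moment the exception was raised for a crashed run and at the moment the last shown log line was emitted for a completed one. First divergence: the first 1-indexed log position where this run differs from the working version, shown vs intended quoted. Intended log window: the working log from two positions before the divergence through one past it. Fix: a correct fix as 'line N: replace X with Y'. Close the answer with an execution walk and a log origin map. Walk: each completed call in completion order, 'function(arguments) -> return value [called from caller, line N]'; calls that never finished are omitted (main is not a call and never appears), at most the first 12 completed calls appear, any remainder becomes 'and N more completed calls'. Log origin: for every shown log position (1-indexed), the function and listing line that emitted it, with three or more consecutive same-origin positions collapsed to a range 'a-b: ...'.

Answer: the defect is in scan_readings at line 5.
Core observation: At log position 3 the runs split — shown 'step 0: running value -8', but the working version logs 'step 0: running value 8'.
Call chain: main -> sum_active(-51, 1) (called at line 45).
First divergence: at position 3 the run shows 'step 0: running value -8' where the working version logs 'step 0: running value 8'.
Intended log window:
  1: driver start: 6 inputs
  2: enter scan_readings with 6 values
  3: step 0: running value 8
  4: step 1: running value 15
Execution walk:
  scan_readings([8, 7, 6, 6, 11, 11]) -> -49  [called from main, line 40]
  process_batch([8, 7, 6, 6, 11, 11], 11) -> 2  [called from main, line 41]
  derive_floor(-49, -51, 3) -> -51  [called from clip_value, line 28]
  clip_value(-49, 2) -> -51  [called from main, line 43]
  sum_active(-51, 1) -> 0  [called from main, line 45]
Origin of each log line:
  1: logged in main at line 39
  2: logged in scan_readings at line 2
  3-8: logged in scan_readings at line 6
  9: logged in scan_readings at line 7
  10: logged in process_batch at line 11
  11: logged in process_batch at line 16
  12: logged in main at line 42
  13: logged in clip_value at line 25
  14: logged in derive_floor at line 20
  15: logged in main at line 44
  16: logged in sum_active at line 31
A correct fix: line 5: replace `-` with `+`.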